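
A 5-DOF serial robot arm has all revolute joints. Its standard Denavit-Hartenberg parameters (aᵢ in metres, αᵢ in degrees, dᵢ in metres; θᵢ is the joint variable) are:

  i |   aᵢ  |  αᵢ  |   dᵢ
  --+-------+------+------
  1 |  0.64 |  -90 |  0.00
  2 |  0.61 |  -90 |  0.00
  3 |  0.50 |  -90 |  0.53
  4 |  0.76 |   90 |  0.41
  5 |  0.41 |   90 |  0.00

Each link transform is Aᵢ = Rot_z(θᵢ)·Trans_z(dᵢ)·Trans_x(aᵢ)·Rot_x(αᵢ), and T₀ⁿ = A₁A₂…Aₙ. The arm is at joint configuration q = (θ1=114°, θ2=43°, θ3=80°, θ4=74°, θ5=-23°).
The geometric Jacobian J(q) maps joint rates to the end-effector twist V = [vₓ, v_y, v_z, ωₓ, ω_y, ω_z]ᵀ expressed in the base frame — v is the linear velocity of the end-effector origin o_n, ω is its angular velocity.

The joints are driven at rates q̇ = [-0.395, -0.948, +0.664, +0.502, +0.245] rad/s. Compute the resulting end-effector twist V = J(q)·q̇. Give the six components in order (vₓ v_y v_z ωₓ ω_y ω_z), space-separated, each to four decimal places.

0.2992 -0.7529 1.3655 1.4954 -0.2434 -0.6207

o_n = [0.2046, 1.6167, 0.0674]
J₁: ẑ×o_n = [-1.6167, 0.2046, 0.0000], ω = ẑ
J2: z=[-0.9135, -0.4067, 0.0000] o=[-0.2603, 0.5847, 0.0000] → [-0.0274, 0.0616, -0.7537, -0.9135, -0.4067, 0.0000]
J3: z=[0.2774, -0.6230, -0.7314] o=[-0.4418, 0.9922, -0.4160] → [0.1555, -0.6069, 0.5760, 0.2774, -0.6230, -0.7314]
J4: z=[0.4516, -0.5873, 0.6716] o=[0.1293, 0.9203, -0.8629] → [-1.0141, -0.3695, 0.3588, 0.4516, -0.5873, 0.6716]
J5: z=[0.8916, 0.3248, -0.3154] o=[0.2894, 1.2429, -0.0780] → [0.1652, -0.1029, 0.3609, 0.8916, 0.3248, -0.3154]
V = J·q̇ = [0.2992, -0.7529, 1.3655, 1.4954, -0.2434, -0.6207]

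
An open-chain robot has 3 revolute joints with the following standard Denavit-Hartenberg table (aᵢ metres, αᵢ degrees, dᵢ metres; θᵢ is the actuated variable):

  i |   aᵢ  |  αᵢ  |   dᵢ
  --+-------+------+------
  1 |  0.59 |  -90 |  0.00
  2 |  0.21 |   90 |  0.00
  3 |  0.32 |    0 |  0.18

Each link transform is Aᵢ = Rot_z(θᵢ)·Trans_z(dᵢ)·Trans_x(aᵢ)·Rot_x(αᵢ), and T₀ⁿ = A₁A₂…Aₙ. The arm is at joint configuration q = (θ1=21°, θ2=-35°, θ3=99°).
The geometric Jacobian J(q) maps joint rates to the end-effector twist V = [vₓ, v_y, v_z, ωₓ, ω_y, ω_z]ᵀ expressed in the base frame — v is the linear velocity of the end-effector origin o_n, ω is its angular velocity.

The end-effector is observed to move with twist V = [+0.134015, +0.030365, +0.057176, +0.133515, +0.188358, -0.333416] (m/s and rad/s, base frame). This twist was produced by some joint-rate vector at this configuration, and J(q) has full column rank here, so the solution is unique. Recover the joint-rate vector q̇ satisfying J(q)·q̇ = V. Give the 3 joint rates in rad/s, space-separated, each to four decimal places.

-0.0590 0.1280 -0.3350

o_n = [0.4635, 0.5165, 0.2392]
J₁: ẑ×o_n = [-0.5165, 0.4635, 0.0000], ω = ẑ
J2: z=[-0.3584, 0.9336, 0.0000] o=[0.5508, 0.2114, 0.0000] → [0.2233, 0.0857, -0.0278, -0.3584, 0.9336, 0.0000]
J3: z=[-0.5355, -0.2056, 0.8192] o=[0.7114, 0.2731, 0.1205] → [-0.2238, -0.1395, -0.1813, -0.5355, -0.2056, 0.8192]
q̇ = J⁺·V = [-0.0590, 0.1280, -0.3350]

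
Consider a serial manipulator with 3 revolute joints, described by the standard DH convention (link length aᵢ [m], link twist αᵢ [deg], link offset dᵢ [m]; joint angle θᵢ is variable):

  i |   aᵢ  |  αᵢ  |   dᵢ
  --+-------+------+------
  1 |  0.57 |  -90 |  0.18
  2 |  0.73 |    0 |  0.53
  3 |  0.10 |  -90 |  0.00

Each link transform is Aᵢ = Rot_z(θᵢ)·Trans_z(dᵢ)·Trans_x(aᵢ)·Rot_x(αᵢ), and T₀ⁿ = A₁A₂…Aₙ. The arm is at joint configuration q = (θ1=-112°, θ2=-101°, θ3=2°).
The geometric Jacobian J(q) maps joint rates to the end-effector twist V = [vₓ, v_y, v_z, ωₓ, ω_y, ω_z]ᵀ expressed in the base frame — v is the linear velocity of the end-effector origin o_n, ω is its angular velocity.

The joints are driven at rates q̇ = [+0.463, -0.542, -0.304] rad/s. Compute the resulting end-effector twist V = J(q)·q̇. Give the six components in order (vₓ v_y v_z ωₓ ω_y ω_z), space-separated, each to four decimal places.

0.4469 0.5931 -0.0887 -0.7844 0.3169 0.4630

o_n = [0.3359, -0.5834, 0.9954]
J₁: ẑ×o_n = [0.5834, 0.3359, -0.0000], ω = ẑ
J2: z=[0.9272, -0.3746, 0.0000] o=[-0.2135, -0.5285, 0.1800] → [-0.3054, -0.7560, 0.1549, 0.9272, -0.3746, 0.0000]
J3: z=[0.9272, -0.3746, 0.0000] o=[0.3301, -0.5979, 0.8966] → [-0.0370, -0.0916, 0.0156, 0.9272, -0.3746, 0.0000]
V = J·q̇ = [0.4469, 0.5931, -0.0887, -0.7844, 0.3169, 0.4630]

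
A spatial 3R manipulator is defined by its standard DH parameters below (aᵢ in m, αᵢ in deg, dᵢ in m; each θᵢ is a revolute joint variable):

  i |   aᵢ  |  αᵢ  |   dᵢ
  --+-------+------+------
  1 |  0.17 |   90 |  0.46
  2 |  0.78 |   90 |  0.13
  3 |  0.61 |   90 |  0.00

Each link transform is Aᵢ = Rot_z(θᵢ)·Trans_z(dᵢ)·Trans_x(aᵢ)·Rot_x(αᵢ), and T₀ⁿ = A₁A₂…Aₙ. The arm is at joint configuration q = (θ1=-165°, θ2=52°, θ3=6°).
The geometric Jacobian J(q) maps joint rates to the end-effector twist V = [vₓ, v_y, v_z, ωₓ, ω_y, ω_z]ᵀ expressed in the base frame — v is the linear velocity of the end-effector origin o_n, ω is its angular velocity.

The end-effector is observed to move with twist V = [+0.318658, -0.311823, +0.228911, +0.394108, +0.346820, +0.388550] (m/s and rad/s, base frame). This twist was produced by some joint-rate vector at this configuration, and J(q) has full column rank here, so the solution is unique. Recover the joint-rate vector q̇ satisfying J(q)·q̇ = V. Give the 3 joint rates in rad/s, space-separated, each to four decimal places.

0.0210 0.2330 -0.5970

o_n = [-1.0390, -0.0778, 1.5527]
J₁: ẑ×o_n = [0.0778, -1.0390, 0.0000], ω = ẑ
J2: z=[-0.2588, 0.9659, 0.0000] o=[-0.1642, -0.0440, 0.4600] → [1.0555, 0.2828, 0.8537, -0.2588, 0.9659, 0.0000]
J3: z=[-0.7612, -0.2040, -0.6157] o=[-0.6617, -0.0427, 1.0746] → [-0.1191, 0.5961, -0.0502, -0.7612, -0.2040, -0.6157]
q̇ = J⁺·V = [0.0210, 0.2330, -0.5970]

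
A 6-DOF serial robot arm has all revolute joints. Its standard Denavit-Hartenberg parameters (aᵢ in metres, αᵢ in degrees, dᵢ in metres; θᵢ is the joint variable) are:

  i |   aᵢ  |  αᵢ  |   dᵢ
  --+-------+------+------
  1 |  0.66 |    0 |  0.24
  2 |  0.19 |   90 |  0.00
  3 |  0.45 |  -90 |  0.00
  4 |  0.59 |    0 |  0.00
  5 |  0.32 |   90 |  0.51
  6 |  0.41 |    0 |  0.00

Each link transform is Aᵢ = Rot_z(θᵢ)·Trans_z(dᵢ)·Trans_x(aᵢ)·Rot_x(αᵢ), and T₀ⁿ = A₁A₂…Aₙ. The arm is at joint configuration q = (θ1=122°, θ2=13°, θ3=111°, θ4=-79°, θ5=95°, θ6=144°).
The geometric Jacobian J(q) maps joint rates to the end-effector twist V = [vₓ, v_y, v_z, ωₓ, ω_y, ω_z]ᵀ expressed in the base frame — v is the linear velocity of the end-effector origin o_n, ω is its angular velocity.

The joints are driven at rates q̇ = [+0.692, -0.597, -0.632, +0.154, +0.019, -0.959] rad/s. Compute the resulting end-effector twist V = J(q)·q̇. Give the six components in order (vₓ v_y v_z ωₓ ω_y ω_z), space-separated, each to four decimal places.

-0.2555 -0.3905 0.7452 -1.0515 -1.1460 -0.2138

o_n = [0.5632, 0.4704, 0.4856]
J₁: ẑ×o_n = [-0.4704, 0.5632, 0.0000], ω = ẑ
J2: z=[0.0000, 0.0000, 1.0000] o=[-0.3497, 0.5597, 0.2400] → [0.0893, 0.9129, -0.0000, 0.0000, 0.0000, 1.0000]
J3: z=[0.7071, 0.7071, 0.0000] o=[-0.4841, 0.6941, 0.2400] → [0.1737, -0.1737, -0.8987, 0.7071, 0.7071, 0.0000]
J4: z=[0.6601, -0.6601, -0.3584] o=[-0.3701, 0.5800, 0.6601] → [0.0759, -0.2192, 0.5437, 0.6601, -0.6601, -0.3584]
J5: z=[0.6601, -0.6601, -0.3584] o=[0.0680, 0.9610, 0.7652] → [0.0088, 0.0071, 0.0030, 0.6601, -0.6601, -0.3584]
J6: z=[0.7496, 0.6099, 0.2573] o=[0.4202, 0.4840, 0.8696] → [-0.2307, 0.3246, -0.0974, 0.7496, 0.6099, 0.2573]
V = J·q̇ = [-0.2555, -0.3905, 0.7452, -1.0515, -1.1460, -0.2138]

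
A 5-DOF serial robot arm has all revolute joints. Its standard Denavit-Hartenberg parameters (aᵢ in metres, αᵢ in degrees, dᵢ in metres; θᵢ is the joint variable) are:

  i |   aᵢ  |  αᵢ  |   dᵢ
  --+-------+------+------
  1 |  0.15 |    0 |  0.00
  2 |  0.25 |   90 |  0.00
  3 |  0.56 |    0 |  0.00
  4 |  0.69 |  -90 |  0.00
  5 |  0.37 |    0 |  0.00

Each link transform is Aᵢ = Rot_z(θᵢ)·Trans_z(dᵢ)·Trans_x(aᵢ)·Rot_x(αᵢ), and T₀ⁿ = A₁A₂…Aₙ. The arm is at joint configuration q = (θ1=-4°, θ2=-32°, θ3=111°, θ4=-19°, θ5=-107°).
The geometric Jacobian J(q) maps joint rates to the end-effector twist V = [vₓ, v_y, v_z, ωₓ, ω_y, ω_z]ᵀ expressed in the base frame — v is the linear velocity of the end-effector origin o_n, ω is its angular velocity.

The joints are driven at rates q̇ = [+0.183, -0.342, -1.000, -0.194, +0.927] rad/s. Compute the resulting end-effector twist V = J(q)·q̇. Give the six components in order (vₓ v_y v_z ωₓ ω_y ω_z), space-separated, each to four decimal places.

0.8701 -0.7331 0.5527 -0.0477 1.5105 -0.1914

o_n = [-0.0349, -0.3138, 1.1043]
J₁: ẑ×o_n = [0.3138, -0.0349, 0.0000], ω = ẑ
J2: z=[0.0000, 0.0000, 1.0000] o=[0.1496, -0.0105, 0.0000] → [0.3033, -0.1845, 0.0000, 0.0000, 0.0000, 1.0000]
J3: z=[-0.5878, -0.8090, 0.0000] o=[0.3519, -0.1574, 0.0000] → [-0.8934, 0.6491, -0.2210, -0.5878, -0.8090, 0.0000]
J4: z=[-0.5878, -0.8090, 0.0000] o=[0.1895, -0.0394, 0.5228] → [-0.4704, 0.3418, -0.0203, -0.5878, -0.8090, 0.0000]
J5: z=[-0.8085, 0.5874, -0.0349] o=[0.1700, -0.0253, 1.2124] → [-0.0736, -0.0803, 0.3536, -0.8085, 0.5874, -0.0349]
V = J·q̇ = [0.8701, -0.7331, 0.5527, -0.0477, 1.5105, -0.1914]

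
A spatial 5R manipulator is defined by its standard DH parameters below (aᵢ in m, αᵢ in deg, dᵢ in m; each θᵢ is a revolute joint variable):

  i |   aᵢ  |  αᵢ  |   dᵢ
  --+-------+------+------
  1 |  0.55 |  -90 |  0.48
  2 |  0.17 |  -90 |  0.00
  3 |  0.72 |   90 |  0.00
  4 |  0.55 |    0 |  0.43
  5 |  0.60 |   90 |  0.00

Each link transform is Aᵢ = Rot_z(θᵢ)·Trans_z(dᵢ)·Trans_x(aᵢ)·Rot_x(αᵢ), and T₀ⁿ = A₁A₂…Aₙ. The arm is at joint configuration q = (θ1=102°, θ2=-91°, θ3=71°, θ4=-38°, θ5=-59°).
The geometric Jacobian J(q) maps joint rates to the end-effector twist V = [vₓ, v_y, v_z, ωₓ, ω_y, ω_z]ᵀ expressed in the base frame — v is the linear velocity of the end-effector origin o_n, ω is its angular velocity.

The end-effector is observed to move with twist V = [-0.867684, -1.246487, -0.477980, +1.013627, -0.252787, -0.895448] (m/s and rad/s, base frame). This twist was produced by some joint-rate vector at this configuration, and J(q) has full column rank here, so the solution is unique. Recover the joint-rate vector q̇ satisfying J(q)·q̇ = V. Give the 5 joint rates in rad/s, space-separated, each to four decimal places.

o_n = [0.9454, -0.2082, 1.3918]
J₁: ẑ×o_n = [0.2082, 0.9454, -0.0000], ω = ẑ
J2: z=[-0.9781, -0.2079, 0.0000] o=[-0.1144, 0.5380, 0.4800] → [-0.1896, 0.8919, 0.9502, -0.9781, -0.2079, 0.0000]
J3: z=[-0.2079, 0.9780, 0.0175] o=[-0.1137, 0.5351, 0.6500] → [0.7385, 0.1727, -0.8813, -0.2079, 0.9780, 0.0175]
J4: z=[-0.3150, -0.0838, 0.9454] o=[0.5530, 0.6726, 0.8843] → [0.7902, 0.5308, 0.3104, -0.3150, -0.0838, 0.9454]
J5: z=[-0.3150, -0.0838, 0.9454] o=[0.8893, 0.3882, 1.4260] → [0.5667, 0.0422, 0.1926, -0.3150, -0.0838, 0.9454]
q̇ = J⁺·V = [-0.1470, -0.6840, -0.4710, -0.7840, 0.0010]

-0.1470 -0.6840 -0.4710 -0.7840 0.0010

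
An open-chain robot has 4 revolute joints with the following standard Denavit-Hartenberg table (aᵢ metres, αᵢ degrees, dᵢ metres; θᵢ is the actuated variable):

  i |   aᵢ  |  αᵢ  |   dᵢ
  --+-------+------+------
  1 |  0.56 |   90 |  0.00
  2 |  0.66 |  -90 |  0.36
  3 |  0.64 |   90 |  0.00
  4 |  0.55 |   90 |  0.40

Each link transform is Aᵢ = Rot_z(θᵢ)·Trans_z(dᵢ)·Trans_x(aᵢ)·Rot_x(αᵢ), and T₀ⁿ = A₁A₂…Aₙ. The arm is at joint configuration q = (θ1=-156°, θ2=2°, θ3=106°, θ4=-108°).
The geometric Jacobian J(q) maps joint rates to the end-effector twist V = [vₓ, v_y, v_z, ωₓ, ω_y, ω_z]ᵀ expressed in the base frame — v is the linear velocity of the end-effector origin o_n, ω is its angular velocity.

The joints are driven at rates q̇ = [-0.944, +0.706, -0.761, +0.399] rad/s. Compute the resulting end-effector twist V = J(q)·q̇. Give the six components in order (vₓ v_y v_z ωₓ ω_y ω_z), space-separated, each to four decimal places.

-1.4014 0.9112 0.6036 -0.6169 0.3778 -1.6912

o_n = [-1.2814, -0.7917, -0.4908]
J₁: ẑ×o_n = [0.7917, -1.2814, 0.0000], ω = ẑ
J2: z=[-0.4067, 0.9135, 0.0000] o=[-0.5116, -0.2278, 0.0000] → [-0.4484, -0.1996, 0.9326, -0.4067, 0.9135, 0.0000]
J3: z=[0.0319, 0.0142, 0.9994] o=[-1.2606, -0.1672, 0.0230] → [0.6169, -0.0044, -0.0196, 0.0319, 0.0142, 0.9994]
J4: z=[-0.7655, -0.6425, 0.0335] o=[-0.8493, -0.6575, 0.0169] → [0.3307, -0.4032, -0.1749, -0.7655, -0.6425, 0.0335]
V = J·q̇ = [-1.4014, 0.9112, 0.6036, -0.6169, 0.3778, -1.6912]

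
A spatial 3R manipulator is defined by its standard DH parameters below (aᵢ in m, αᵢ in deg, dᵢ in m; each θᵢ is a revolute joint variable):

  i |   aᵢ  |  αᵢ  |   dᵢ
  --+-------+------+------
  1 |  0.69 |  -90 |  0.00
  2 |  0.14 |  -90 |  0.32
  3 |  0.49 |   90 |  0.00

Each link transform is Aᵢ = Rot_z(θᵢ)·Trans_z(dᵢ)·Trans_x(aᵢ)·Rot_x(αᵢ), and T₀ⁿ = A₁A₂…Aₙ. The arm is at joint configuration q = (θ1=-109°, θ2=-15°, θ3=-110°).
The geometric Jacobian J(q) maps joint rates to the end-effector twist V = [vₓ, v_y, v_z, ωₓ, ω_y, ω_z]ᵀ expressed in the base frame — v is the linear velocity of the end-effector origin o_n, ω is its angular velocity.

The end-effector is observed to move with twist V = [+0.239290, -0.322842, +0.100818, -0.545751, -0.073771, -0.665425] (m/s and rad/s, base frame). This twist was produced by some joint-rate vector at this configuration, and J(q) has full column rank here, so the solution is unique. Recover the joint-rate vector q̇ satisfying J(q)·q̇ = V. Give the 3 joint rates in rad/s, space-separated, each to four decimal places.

o_n = [0.5220, -0.8813, -0.0071]
J₁: ẑ×o_n = [0.8813, 0.5220, -0.0000], ω = ẑ
J2: z=[0.9455, -0.3256, 0.0000] o=[-0.2246, -0.6524, 0.0000] → [0.0023, 0.0068, 0.0266, 0.9455, -0.3256, 0.0000]
J3: z=[-0.0843, -0.2447, -0.9659] o=[0.0339, -0.8845, 0.0362] → [0.0137, -0.4751, 0.1192, -0.0843, -0.2447, -0.9659]
q̇ = J⁺·V = [0.2580, -0.4920, 0.9560]

0.2580 -0.4920 0.9560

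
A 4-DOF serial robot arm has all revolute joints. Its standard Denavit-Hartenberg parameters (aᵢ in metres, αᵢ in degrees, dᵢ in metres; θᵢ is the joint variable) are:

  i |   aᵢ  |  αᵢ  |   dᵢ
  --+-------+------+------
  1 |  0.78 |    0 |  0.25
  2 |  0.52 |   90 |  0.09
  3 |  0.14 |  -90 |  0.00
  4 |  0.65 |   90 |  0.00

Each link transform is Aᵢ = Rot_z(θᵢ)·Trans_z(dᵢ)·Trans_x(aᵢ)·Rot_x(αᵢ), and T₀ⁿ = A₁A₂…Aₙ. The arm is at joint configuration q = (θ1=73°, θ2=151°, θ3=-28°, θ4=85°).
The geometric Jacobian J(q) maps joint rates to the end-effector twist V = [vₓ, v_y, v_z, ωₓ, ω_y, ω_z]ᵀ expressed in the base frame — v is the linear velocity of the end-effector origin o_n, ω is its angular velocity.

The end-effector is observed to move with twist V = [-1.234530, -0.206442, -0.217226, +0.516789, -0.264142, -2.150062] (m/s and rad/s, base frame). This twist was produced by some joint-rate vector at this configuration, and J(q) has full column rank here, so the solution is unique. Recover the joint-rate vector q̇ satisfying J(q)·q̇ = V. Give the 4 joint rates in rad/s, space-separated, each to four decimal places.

o_n = [0.1789, -0.2017, 0.2477]
J₁: ẑ×o_n = [0.2017, 0.1789, -0.0000], ω = ẑ
J2: z=[0.0000, 0.0000, 1.0000] o=[0.2280, 0.7459, 0.2500] → [0.9476, -0.0491, 0.0000, 0.0000, 0.0000, 1.0000]
J3: z=[-0.6947, 0.7193, 0.0000] o=[-0.1460, 0.3847, 0.3400] → [-0.0664, -0.0641, 0.1736, -0.6947, 0.7193, 0.0000]
J4: z=[-0.3377, -0.3261, 0.8829] o=[-0.2349, 0.2988, 0.2743] → [0.4506, 0.3564, 0.3040, -0.3377, -0.3261, 0.8829]
q̇ = J⁺·V = [-0.8200, -0.9760, -0.5490, -0.4010]

-0.8200 -0.9760 -0.5490 -0.4010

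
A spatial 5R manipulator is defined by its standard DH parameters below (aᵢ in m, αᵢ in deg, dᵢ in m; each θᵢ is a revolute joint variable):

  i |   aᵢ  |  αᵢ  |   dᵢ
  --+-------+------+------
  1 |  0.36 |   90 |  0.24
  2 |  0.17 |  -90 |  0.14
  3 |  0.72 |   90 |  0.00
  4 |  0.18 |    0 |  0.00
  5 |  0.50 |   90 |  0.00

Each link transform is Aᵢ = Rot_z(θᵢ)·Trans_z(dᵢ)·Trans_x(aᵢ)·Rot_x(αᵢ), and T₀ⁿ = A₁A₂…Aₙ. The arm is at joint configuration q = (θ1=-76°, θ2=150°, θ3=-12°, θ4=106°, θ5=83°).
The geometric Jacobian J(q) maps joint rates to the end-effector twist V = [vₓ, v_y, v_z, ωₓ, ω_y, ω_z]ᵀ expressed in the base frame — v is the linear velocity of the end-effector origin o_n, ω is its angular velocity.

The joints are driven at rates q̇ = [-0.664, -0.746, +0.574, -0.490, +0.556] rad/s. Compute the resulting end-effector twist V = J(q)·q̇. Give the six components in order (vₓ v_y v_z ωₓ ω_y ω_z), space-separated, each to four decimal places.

o_n = [-0.1676, -0.0581, 0.3292]
J₁: ẑ×o_n = [0.0581, -0.1676, 0.0000], ω = ẑ
J2: z=[-0.9703, -0.2419, 0.0000] o=[0.0871, -0.3493, 0.2400] → [-0.0216, 0.0866, -0.3442, -0.9703, -0.2419, 0.0000]
J3: z=[-0.1210, 0.4851, -0.8660] o=[-0.0844, -0.2403, 0.3250] → [0.1599, 0.0726, 0.0184, -0.1210, 0.4851, -0.8660]
J4: z=[-0.9055, -0.4113, -0.1040] o=[-0.3772, 0.3153, 0.6771] → [0.1043, -0.3368, 0.4243, -0.9055, -0.4113, -0.1040]
J5: z=[-0.9055, -0.4113, -0.1040] o=[-0.3779, 0.3609, 0.5030] → [0.0279, -0.1792, 0.4659, -0.9055, -0.4113, -0.1040]
V = J·q̇ = [0.0337, 0.1538, 0.3185, 0.5946, 0.4318, -1.1680]

0.0337 0.1538 0.3185 0.5946 0.4318 -1.1680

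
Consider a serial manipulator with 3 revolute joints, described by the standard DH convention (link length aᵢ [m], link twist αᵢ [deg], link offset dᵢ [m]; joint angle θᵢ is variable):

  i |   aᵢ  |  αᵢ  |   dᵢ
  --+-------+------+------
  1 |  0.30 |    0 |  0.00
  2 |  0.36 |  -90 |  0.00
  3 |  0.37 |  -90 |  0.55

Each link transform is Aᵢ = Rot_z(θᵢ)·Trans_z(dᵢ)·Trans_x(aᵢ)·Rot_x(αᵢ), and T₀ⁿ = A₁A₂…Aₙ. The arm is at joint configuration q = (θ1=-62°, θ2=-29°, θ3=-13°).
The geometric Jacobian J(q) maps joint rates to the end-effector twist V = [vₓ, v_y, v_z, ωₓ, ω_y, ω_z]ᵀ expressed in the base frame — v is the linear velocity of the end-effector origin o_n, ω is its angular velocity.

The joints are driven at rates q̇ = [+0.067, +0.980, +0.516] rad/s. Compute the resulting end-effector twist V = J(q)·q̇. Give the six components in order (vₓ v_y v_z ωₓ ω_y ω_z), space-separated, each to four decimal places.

o_n = [0.6782, -0.9949, 0.0832]
J₁: ẑ×o_n = [0.9949, 0.6782, -0.0000], ω = ẑ
J2: z=[0.0000, 0.0000, 1.0000] o=[0.1408, -0.2649, 0.0000] → [0.7300, 0.5373, -0.0000, 0.0000, 0.0000, 1.0000]
J3: z=[0.9998, -0.0175, 0.0000] o=[0.1346, -0.6248, 0.0000] → [-0.0015, -0.0832, -0.3605, 0.9998, -0.0175, 0.0000]
V = J·q̇ = [0.7813, 0.5291, -0.1860, 0.5159, -0.0090, 1.0470]

0.7813 0.5291 -0.1860 0.5159 -0.0090 1.0470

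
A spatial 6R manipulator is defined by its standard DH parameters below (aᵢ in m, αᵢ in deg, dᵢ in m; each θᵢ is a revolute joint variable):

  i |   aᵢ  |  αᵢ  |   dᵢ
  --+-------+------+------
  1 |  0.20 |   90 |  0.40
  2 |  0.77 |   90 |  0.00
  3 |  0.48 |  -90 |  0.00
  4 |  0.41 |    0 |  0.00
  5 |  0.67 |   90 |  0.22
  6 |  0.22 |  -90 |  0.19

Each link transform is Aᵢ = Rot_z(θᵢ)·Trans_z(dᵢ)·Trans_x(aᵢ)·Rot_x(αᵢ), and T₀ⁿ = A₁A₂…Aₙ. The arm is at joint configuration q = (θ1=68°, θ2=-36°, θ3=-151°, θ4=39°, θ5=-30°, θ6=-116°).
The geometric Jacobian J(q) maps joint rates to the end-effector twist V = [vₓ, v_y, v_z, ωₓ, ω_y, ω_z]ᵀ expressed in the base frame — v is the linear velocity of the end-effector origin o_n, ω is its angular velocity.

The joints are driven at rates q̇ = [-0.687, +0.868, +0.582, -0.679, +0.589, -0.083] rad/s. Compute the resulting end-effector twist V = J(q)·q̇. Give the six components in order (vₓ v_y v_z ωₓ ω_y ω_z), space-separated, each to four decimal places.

-0.6884 0.5000 -0.6103 0.7637 -0.6537 -1.0726

o_n = [-0.6680, 0.2039, 0.7876]
J₁: ẑ×o_n = [-0.2039, -0.6680, 0.0000], ω = ẑ
J2: z=[0.9272, -0.3746, 0.0000] o=[0.0749, 0.1854, 0.4000] → [-0.1452, -0.3594, -0.2612, 0.9272, -0.3746, 0.0000]
J3: z=[-0.2202, -0.5450, -0.8090] o=[0.3083, 0.7630, -0.0526] → [-0.9103, 0.9748, -0.4089, -0.2202, -0.5450, -0.8090]
J4: z=[-0.6640, 0.6913, -0.2850] o=[-0.0347, 0.5353, 0.1942] → [0.3158, 0.5745, 0.6578, -0.6640, 0.6913, -0.2850]
J5: z=[-0.6640, 0.6913, -0.2850] o=[-0.2056, 0.5247, 0.5667] → [0.0613, 0.2785, 0.5327, -0.6640, 0.6913, -0.2850]
J6: z=[-0.3293, -0.6125, -0.7186] o=[-0.8015, 0.4200, 0.9290] → [-0.0687, -0.1425, 0.1529, -0.3293, -0.6125, -0.7186]
V = J·q̇ = [-0.6884, 0.5000, -0.6103, 0.7637, -0.6537, -1.0726]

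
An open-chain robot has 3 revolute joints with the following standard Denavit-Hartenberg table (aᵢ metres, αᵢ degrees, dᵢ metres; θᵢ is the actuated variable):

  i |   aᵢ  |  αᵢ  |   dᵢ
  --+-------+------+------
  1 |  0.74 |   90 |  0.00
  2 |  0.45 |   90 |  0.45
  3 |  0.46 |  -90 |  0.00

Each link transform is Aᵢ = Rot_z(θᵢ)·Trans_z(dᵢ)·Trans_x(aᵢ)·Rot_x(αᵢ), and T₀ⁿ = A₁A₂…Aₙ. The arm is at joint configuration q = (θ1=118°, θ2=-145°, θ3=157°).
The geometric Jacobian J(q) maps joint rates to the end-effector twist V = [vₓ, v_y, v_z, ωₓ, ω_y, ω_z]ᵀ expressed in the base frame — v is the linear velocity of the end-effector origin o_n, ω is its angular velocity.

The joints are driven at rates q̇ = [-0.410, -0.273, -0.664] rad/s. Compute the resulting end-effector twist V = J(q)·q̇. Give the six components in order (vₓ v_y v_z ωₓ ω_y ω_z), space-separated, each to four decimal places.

0.6773 -0.0477 -0.0625 -0.4198 0.2081 -0.9539

o_n = [0.2188, 0.9298, -0.0152]
J₁: ẑ×o_n = [-0.9298, 0.2188, 0.0000], ω = ẑ
J2: z=[0.8829, 0.4695, 0.0000] o=[-0.3474, 0.6534, 0.0000] → [-0.0072, 0.0135, -0.0218, 0.8829, 0.4695, 0.0000]
J3: z=[0.2693, -0.5064, 0.8192] o=[0.2230, 0.5392, -0.2581] → [-0.4430, -0.0688, 0.1031, 0.2693, -0.5064, 0.8192]
V = J·q̇ = [0.6773, -0.0477, -0.0625, -0.4198, 0.2081, -0.9539]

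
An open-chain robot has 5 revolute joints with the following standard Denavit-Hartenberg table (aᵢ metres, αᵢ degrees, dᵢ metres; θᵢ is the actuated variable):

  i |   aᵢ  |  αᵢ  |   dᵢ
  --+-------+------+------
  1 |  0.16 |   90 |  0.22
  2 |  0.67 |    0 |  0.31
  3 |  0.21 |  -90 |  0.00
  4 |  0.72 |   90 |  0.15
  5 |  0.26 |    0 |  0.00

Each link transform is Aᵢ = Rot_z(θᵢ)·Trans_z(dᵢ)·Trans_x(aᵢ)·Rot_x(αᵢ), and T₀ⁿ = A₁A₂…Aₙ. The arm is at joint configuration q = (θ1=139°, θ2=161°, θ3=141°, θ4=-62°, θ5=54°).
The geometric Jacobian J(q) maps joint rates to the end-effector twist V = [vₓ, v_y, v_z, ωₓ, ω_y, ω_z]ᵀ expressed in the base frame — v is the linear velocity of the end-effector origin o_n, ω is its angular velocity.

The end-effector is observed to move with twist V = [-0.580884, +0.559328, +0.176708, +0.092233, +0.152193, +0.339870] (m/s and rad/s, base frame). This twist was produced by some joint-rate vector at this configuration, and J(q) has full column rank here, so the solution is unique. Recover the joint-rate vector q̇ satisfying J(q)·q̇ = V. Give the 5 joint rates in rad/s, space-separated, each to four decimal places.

o_n = [0.5878, 0.9209, 0.1035]
J₁: ẑ×o_n = [-0.9209, 0.5878, 0.0000], ω = ẑ
J2: z=[0.6561, 0.7547, 0.0000] o=[-0.1208, 0.1050, 0.2200] → [-0.0879, 0.0764, 0.0005, 0.6561, 0.7547, 0.0000]
J3: z=[0.6561, 0.7547, 0.0000] o=[0.5607, -0.0767, 0.4381] → [-0.2526, 0.2195, 0.6340, 0.6561, 0.7547, 0.0000]
J4: z=[-0.6400, 0.5564, 0.5299] o=[0.4767, -0.0037, 0.2600] → [-0.5770, -0.0413, -0.6536, -0.6400, 0.5564, 0.5299]
J5: z=[0.6611, 0.0474, 0.7488] o=[0.6626, 0.6771, 0.0529] → [-0.1802, -0.0895, 0.1647, 0.6611, 0.0474, 0.7488]
q̇ = J⁺·V = [0.7770, 0.2010, 0.1800, -0.2060, -0.4380]

0.7770 0.2010 0.1800 -0.2060 -0.4380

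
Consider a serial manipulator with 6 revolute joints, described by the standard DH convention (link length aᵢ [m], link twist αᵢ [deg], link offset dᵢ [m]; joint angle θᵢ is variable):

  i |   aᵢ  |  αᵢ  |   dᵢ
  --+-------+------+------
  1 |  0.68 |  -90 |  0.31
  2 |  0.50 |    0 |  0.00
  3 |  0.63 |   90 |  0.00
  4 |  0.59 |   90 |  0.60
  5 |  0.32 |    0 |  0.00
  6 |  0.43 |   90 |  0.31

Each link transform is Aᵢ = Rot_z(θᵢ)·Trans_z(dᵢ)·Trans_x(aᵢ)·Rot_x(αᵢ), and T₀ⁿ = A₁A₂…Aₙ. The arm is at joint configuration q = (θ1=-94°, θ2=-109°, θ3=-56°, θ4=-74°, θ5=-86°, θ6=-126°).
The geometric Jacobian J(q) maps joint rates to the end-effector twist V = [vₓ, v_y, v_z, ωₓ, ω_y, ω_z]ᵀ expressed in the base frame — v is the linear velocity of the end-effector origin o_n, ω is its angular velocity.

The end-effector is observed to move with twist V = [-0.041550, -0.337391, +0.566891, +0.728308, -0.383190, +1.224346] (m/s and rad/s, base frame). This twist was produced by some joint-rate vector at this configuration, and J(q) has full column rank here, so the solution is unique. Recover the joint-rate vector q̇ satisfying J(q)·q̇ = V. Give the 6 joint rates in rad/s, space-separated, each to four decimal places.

0.9270 0.5280 0.2950 -0.3730 0.5150 -0.2620

o_n = [-0.3227, 0.0236, 0.3950]
J₁: ẑ×o_n = [-0.0236, -0.3227, 0.0000], ω = ẑ
J2: z=[0.9976, -0.0698, 0.0000] o=[-0.0474, -0.6783, 0.3100] → [-0.0059, -0.0848, 0.6811, 0.9976, -0.0698, 0.0000]
J3: z=[0.9976, -0.0698, 0.0000] o=[-0.0361, -0.5160, 0.7828] → [0.0270, 0.3868, 0.5183, 0.9976, -0.0698, 0.0000]
J4: z=[0.0181, 0.2582, -0.9659] o=[0.0064, 0.0911, 0.9458] → [-0.2074, 0.3278, 0.0837, 0.0181, 0.2582, -0.9659]
J5: z=[-0.3397, -0.9070, -0.2488] o=[-0.5376, 0.4423, 0.4084] → [-0.0921, -0.0580, 0.3372, -0.3397, -0.9070, -0.2488]
J6: z=[-0.3397, -0.9070, -0.2488] o=[-0.5644, 0.3673, 0.7183] → [0.2077, -0.1700, 0.3360, -0.3397, -0.9070, -0.2488]
q̇ = J⁺·V = [0.9270, 0.5280, 0.2950, -0.3730, 0.5150, -0.2620]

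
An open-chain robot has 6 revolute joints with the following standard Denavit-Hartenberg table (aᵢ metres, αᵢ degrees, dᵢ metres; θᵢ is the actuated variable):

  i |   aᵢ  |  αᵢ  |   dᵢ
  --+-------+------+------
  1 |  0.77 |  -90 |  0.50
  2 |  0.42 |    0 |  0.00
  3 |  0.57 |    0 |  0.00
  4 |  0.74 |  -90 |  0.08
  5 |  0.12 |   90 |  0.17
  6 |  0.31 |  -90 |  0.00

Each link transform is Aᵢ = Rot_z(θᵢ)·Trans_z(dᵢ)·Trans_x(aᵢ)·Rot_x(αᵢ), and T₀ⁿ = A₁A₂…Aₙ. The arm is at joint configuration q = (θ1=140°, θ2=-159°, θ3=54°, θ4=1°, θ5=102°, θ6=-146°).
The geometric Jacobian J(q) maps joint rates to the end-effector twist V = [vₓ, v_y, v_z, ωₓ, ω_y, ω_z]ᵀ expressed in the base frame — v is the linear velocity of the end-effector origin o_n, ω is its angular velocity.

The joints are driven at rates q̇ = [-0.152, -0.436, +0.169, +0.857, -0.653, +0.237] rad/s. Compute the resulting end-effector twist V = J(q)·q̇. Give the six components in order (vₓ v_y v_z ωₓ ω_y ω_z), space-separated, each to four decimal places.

o_n = [-0.1691, -0.1375, 1.9459]
J₁: ẑ×o_n = [0.1375, -0.1691, 0.0000], ω = ẑ
J2: z=[-0.6428, -0.7660, 0.0000] o=[-0.5899, 0.4949, 0.5000] → [-1.1077, 0.9294, 0.7288, -0.6428, -0.7660, 0.0000]
J3: z=[-0.6428, -0.7660, 0.0000] o=[-0.2895, 0.2429, 0.6505] → [-0.9924, 0.8327, 0.3367, -0.6428, -0.7660, 0.0000]
J4: z=[-0.6428, -0.7660, 0.0000] o=[-0.1765, 0.1481, 1.2011] → [-0.5706, 0.4788, 0.1892, -0.6428, -0.7660, 0.0000]
J5: z=[-0.7433, 0.6237, 0.2419] o=[-0.0908, -0.0283, 1.9191] → [0.0431, 0.0010, 0.1300, -0.7433, 0.6237, 0.2419]
J6: z=[0.3149, 0.0072, 0.9491] o=[-0.1463, 0.1715, 1.9360] → [0.2933, -0.0248, -0.0971, 0.3149, 0.0072, 0.9491]
V = J·q̇ = [-0.1533, 0.1650, -0.2067, 0.1808, -0.8575, -0.0850]

-0.1533 0.1650 -0.2067 0.1808 -0.8575 -0.0850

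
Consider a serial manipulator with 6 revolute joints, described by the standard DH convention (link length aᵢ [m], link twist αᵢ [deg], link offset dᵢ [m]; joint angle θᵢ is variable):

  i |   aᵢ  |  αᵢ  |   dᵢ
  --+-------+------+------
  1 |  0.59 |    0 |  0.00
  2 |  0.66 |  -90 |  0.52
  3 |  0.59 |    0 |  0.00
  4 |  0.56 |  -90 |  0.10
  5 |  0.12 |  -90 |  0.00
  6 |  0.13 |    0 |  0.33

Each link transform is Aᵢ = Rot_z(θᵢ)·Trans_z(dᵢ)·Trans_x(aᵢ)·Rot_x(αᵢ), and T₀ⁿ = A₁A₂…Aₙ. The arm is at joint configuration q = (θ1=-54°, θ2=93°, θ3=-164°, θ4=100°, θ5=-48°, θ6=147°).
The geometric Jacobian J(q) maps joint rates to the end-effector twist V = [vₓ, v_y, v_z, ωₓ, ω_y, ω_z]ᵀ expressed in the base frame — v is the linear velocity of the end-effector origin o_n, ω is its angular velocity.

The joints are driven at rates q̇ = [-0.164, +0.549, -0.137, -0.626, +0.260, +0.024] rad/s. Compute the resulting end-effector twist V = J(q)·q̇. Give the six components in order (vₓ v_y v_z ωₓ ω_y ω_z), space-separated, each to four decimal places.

-0.5820 -0.3600 0.0937 0.6780 -0.4535 0.2871

o_n = [0.7172, -0.3223, 1.4440]
J₁: ẑ×o_n = [0.3223, 0.7172, -0.0000], ω = ẑ
J2: z=[0.0000, 0.0000, 1.0000] o=[0.3468, -0.4773, 0.0000] → [-0.1550, 0.3704, 0.0000, 0.0000, 0.0000, 1.0000]
J3: z=[-0.6293, 0.7771, 0.0000] o=[0.8597, -0.0620, 0.5200] → [0.7181, 0.5815, 0.2746, -0.6293, 0.7771, 0.0000]
J4: z=[-0.6293, 0.7771, 0.0000] o=[0.4190, -0.4189, 0.6826] → [0.5917, 0.4792, -0.2926, -0.6293, 0.7771, 0.0000]
J5: z=[0.6985, 0.5656, -0.4384] o=[0.5468, -0.1867, 1.1860] → [0.0865, -0.2550, -0.1911, 0.6985, 0.5656, -0.4384]
J6: z=[0.6743, -0.3150, 0.6679] o=[0.5180, -0.0952, 1.2581] → [0.0931, 0.0077, -0.0904, 0.6743, -0.3150, 0.6679]
V = J·q̇ = [-0.5820, -0.3600, 0.0937, 0.6780, -0.4535, 0.2871]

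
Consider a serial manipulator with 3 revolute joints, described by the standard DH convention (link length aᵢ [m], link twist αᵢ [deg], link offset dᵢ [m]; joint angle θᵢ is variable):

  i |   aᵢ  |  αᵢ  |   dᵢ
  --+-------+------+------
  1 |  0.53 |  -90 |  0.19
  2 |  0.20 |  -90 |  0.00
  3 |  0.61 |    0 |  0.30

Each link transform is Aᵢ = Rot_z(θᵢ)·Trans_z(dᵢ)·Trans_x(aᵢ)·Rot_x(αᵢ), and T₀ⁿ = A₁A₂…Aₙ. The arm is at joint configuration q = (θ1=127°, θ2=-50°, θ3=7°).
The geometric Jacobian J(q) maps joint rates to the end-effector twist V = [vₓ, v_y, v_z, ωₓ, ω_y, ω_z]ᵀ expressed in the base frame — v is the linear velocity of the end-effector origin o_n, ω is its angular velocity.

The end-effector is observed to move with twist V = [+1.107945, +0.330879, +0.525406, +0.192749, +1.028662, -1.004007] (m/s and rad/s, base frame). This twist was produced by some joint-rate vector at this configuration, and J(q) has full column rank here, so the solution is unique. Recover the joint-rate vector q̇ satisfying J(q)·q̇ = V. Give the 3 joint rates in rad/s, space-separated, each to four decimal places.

o_n = [-0.7095, 1.0650, 0.6142]
J₁: ẑ×o_n = [-1.0650, -0.7095, 0.0000], ω = ẑ
J2: z=[-0.7986, -0.6018, 0.0000] o=[-0.3190, 0.4233, 0.1900] → [-0.2553, 0.3388, -0.7475, -0.7986, -0.6018, 0.0000]
J3: z=[-0.4610, 0.6118, -0.6428] o=[-0.3963, 0.5259, 0.3432] → [0.5123, 0.3262, -0.0569, -0.4610, 0.6118, -0.6428]
q̇ = J⁺·V = [-0.4120, -0.7730, 0.9210]

-0.4120 -0.7730 0.9210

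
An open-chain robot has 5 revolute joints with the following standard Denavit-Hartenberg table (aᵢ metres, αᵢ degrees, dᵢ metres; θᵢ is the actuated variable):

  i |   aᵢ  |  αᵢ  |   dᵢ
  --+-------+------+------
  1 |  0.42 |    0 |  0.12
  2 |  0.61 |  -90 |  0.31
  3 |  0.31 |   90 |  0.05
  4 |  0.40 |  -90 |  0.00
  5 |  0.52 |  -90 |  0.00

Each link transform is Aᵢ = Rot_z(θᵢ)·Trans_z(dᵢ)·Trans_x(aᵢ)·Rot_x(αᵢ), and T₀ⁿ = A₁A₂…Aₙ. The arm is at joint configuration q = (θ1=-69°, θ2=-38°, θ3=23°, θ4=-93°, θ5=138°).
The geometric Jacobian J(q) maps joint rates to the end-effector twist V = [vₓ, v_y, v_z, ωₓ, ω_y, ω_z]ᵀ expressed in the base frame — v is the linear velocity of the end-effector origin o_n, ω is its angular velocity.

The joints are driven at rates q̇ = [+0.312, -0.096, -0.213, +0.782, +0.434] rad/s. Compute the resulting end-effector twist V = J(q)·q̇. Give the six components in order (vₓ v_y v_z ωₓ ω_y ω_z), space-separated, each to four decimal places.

o_n = [-0.0365, -1.1284, -0.0111]
J₁: ẑ×o_n = [1.1284, -0.0365, 0.0000], ω = ẑ
J2: z=[0.0000, 0.0000, 1.0000] o=[0.1505, -0.3921, 0.1200] → [0.7363, -0.1870, 0.0000, 0.0000, 0.0000, 1.0000]
J3: z=[0.9563, -0.2924, 0.0000] o=[-0.0278, -0.9754, 0.4300] → [0.1290, 0.4219, -0.1487, 0.9563, -0.2924, 0.0000]
J4: z=[-0.1142, -0.3737, 0.9205] o=[-0.0634, -1.2630, 0.3089] → [-0.0043, -0.0117, -0.0053, -0.1142, -0.3737, 0.9205]
J5: z=[-0.3188, -0.8638, -0.3902] o=[-0.4398, -1.1277, 0.3171] → [0.2832, -0.2620, 0.3486, -0.3188, -0.8638, -0.3902]
V = J·q̇ = [0.3734, -0.2062, 0.1788, -0.4314, -0.6048, 0.7665]

0.3734 -0.2062 0.1788 -0.4314 -0.6048 0.7665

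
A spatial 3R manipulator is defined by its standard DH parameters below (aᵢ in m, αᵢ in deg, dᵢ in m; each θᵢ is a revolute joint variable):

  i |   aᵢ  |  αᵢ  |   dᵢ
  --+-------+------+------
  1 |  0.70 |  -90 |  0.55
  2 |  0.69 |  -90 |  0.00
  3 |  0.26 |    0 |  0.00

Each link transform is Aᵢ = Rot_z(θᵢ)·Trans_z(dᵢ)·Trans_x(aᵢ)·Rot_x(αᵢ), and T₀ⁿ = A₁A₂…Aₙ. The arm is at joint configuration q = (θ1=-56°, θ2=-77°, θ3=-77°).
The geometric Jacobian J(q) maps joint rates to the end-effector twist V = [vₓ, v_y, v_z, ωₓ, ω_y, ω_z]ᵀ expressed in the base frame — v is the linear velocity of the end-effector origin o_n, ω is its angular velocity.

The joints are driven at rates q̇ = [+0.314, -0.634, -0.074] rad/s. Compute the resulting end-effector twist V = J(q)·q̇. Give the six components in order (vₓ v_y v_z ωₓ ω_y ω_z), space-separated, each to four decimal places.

-0.0758 0.6077 0.0885 -0.5659 -0.2948 0.3306

o_n = [0.6956, -0.5783, 1.2793]
J₁: ẑ×o_n = [0.5783, 0.6956, -0.0000], ω = ẑ
J2: z=[0.8290, 0.5592, 0.0000] o=[0.3914, -0.5803, 0.5500] → [0.4078, -0.6046, -0.1684, 0.8290, 0.5592, 0.0000]
J3: z=[0.5449, -0.8078, -0.2250] o=[0.4782, -0.7090, 1.2223] → [-0.0166, -0.0800, 0.2468, 0.5449, -0.8078, -0.2250]
V = J·q̇ = [-0.0758, 0.6077, 0.0885, -0.5659, -0.2948, 0.3306]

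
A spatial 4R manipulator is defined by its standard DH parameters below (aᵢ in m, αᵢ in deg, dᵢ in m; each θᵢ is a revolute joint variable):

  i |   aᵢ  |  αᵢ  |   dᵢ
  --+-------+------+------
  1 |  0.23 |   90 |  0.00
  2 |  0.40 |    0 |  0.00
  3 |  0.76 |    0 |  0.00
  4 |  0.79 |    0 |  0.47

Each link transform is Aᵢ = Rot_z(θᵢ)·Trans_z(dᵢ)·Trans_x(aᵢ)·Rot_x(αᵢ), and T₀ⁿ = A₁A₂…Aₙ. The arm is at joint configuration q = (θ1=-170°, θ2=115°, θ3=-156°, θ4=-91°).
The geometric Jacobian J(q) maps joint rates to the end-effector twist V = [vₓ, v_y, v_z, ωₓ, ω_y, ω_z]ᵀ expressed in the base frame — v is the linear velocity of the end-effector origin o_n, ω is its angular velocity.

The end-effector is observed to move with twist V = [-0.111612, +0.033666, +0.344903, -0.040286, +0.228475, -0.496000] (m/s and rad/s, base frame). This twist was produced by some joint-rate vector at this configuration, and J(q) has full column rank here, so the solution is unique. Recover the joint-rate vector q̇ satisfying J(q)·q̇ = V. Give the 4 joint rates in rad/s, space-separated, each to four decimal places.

-0.4960 0.9530 0.1430 -0.8640

o_n = [-0.1859, 0.4445, -0.7232]
J₁: ẑ×o_n = [-0.4445, -0.1859, 0.0000], ω = ẑ
J2: z=[-0.1736, 0.9848, 0.0000] o=[-0.2265, -0.0399, 0.0000] → [-0.7122, -0.1256, -0.1241, -0.1736, 0.9848, 0.0000]
J3: z=[-0.1736, 0.9848, 0.0000] o=[-0.0600, -0.0106, 0.3625] → [-1.0692, -0.1885, 0.0450, -0.1736, 0.9848, 0.0000]
J4: z=[-0.1736, 0.9848, 0.0000] o=[-0.6249, -0.1102, -0.1361] → [-0.5782, -0.1019, -0.5286, -0.1736, 0.9848, 0.0000]
q̇ = J⁺·V = [-0.4960, 0.9530, 0.1430, -0.8640]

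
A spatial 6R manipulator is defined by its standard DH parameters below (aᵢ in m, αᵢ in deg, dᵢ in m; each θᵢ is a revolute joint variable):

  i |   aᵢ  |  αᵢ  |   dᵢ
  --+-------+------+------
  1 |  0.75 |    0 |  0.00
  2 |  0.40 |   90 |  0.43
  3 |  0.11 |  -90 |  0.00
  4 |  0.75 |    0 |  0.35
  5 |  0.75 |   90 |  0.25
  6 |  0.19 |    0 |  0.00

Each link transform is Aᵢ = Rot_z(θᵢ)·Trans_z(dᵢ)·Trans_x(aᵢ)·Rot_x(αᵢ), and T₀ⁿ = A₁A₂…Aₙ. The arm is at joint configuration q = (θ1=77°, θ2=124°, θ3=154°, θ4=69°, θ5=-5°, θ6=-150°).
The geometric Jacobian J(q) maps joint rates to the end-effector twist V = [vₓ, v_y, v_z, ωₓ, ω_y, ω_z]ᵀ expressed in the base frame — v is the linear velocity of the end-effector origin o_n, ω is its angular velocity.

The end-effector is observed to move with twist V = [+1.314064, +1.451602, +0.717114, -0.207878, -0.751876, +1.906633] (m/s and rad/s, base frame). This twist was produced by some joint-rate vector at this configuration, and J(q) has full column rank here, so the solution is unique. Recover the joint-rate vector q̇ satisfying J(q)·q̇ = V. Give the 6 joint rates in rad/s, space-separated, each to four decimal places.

0.3980 0.7100 -0.5950 -0.1480 -0.7730 -0.0740

o_n = [0.9746, -0.2735, 0.2547]
J₁: ẑ×o_n = [0.2735, 0.9746, -0.0000], ω = ẑ
J2: z=[0.0000, 0.0000, 1.0000] o=[0.1687, 0.7308, 0.0000] → [1.0043, 0.8059, -0.0000, 0.0000, 0.0000, 1.0000]
J3: z=[-0.3584, 0.9336, 0.0000] o=[-0.2047, 0.5874, 0.4300] → [-0.1637, -0.0628, -0.7925, -0.3584, 0.9336, 0.0000]
J4: z=[0.4093, 0.1571, -0.8988] o=[-0.1124, 0.6229, 0.4782] → [-0.8408, -0.8855, -0.5376, 0.4093, 0.1571, -0.8988]
J5: z=[0.4093, 0.1571, -0.8988] o=[0.5073, 0.1107, 0.2815] → [-0.3496, -0.4091, -0.2307, 0.4093, 0.1571, -0.8988]
J6: z=[0.5971, 0.6988, 0.3940] o=[1.1270, -0.3734, 0.2009] → [-0.0018, -0.0921, 0.1661, 0.5971, 0.6988, 0.3940]
q̇ = J⁺·V = [0.3980, 0.7100, -0.5950, -0.1480, -0.7730, -0.0740]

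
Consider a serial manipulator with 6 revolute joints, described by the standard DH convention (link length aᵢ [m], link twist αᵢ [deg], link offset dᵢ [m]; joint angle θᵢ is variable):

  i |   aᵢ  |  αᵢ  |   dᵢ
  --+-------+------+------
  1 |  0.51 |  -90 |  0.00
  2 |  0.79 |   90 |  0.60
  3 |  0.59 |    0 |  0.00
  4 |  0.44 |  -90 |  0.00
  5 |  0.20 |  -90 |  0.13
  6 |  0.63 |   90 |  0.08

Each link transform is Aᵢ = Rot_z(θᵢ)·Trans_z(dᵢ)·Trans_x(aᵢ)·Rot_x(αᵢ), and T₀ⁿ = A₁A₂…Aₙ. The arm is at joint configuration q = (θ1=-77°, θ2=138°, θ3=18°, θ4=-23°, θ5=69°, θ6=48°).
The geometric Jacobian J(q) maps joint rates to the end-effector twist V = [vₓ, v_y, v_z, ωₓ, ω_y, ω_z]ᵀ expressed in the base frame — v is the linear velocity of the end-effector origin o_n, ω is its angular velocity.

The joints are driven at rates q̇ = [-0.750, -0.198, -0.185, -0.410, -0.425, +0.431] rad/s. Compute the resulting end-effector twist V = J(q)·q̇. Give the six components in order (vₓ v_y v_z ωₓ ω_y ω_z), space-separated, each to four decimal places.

0.4907 -0.5509 -0.5299 -0.6109 0.0397 0.1000

o_n = [0.0883, 1.3700, -0.8238]
J₁: ẑ×o_n = [-1.3700, 0.0883, 0.0000], ω = ẑ
J2: z=[0.9744, 0.2250, 0.0000] o=[0.1147, -0.4969, 0.0000] → [-0.1853, 0.8027, 1.8250, 0.9744, 0.2250, 0.0000]
J3: z=[0.1505, -0.6520, -0.7431] o=[0.5673, 0.2101, -0.5286] → [1.0544, 0.4004, -0.1377, 0.1505, -0.6520, -0.7431]
J4: z=[0.1505, -0.6520, -0.7431] o=[0.6511, 0.6574, -0.9041] → [0.4772, 0.4062, -0.2597, 0.1505, -0.6520, -0.7431]
J5: z=[0.9561, 0.2872, -0.0583] o=[0.5405, 0.9662, -1.1974] → [0.1308, -0.3308, 0.5159, 0.9561, 0.2872, -0.0583]
J6: z=[0.1808, -0.4215, 0.8886] o=[0.6186, 1.1755, -1.1140] → [-0.2951, -0.5238, -0.1884, 0.1808, -0.4215, 0.8886]
V = J·q̇ = [0.4907, -0.5509, -0.5299, -0.6109, 0.0397, 0.1000]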